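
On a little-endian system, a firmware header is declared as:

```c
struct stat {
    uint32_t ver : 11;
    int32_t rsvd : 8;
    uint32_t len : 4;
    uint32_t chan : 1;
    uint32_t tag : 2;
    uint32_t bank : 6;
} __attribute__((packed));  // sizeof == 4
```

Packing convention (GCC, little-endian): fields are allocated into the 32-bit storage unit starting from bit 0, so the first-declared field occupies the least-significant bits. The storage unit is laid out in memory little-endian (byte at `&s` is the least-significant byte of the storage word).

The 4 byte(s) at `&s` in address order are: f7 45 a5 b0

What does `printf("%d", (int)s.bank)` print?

44

[0]=0xf7 [1]=0x45 [2]=0xa5 [3]=0xb0 (little-endian) → word 0xb0a545f7
ver [0+:11] = (word>>0) & 0x7ff = 1527
rsvd [11+:8] = (word>>11) & 0xff = 168
len [19+:4] = (word>>19) & 0xf = 4
chan [23+:1] = (word>>23) & 0x1 = 1
tag [24+:2] = (word>>24) & 0x3 = 0
bank [26+:6] = (word>>26) & 0x3f = 44  ←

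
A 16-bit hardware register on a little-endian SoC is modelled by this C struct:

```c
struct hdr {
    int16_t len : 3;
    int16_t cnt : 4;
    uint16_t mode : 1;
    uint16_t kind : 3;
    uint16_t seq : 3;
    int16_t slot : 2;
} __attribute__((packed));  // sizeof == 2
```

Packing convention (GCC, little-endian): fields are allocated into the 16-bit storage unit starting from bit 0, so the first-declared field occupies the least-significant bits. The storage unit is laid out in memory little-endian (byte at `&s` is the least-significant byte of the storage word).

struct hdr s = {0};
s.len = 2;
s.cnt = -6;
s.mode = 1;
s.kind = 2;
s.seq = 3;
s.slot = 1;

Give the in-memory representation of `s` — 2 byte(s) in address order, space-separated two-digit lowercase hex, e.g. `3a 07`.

d2 5a

len:3 = 2 → 0x2 << 0 → word 0x0002
cnt:4 = -6 → 0xa << 3 → word 0x0052
mode:1 = 1 → 0x1 << 7 → word 0x00d2
kind:3 = 2 → 0x2 << 8 → word 0x02d2
seq:3 = 3 → 0x3 << 11 → word 0x1ad2
slot:2 = 1 → 0x1 << 14 → word 0x5ad2
word = 0x5ad2 → little-endian bytes:
  [0]=0xd2  [1]=0x5a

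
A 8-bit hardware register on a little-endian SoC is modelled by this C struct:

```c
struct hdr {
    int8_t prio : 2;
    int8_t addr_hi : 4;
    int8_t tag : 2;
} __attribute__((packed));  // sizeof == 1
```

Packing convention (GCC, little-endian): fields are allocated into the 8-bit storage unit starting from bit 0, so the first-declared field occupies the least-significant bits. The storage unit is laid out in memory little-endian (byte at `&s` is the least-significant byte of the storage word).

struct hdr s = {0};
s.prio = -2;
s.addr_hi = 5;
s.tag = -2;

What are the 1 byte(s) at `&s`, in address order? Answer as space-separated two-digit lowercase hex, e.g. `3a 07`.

96

[0+:2] prio=-2 & 0x3 = 0x2; word=0x02
[2+:4] addr_hi=5 & 0xf = 0x5; word=0x16
[6+:2] tag=-2 & 0x3 = 0x2; word=0x96
word = 0x96 → little-endian bytes:
  [0]=0x96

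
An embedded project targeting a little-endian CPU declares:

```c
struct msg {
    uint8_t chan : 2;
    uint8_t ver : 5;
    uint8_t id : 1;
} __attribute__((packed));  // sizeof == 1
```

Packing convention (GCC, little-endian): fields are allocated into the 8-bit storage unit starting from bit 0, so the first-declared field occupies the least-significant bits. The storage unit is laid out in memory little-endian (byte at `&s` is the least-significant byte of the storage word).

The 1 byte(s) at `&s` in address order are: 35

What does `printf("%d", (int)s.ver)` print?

13

[0]=0x35 (little-endian) → word 0x35
chan:2 @ bit 0 → (0x35>>0)&0x3 = 0x1
ver:5 @ bit 2 → (0x35>>2)&0x1f = 0xd  ←
id:1 @ bit 7 → (0x35>>7)&0x1 = 0x0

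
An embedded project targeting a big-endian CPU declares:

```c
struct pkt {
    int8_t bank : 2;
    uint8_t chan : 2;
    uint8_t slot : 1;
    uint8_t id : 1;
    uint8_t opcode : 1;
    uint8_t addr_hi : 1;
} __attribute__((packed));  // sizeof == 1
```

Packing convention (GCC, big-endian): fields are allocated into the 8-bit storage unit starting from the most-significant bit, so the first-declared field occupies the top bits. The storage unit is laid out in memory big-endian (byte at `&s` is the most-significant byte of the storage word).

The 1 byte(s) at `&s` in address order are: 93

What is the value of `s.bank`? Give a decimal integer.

-2

[0]=0x93 (big-endian) → word 0x93
bank:2 @ bit 6 → (0x93>>6)&0x3 = 0x2  ←
chan:2 @ bit 4 → (0x93>>4)&0x3 = 0x1
slot:1 @ bit 3 → (0x93>>3)&0x1 = 0x0
id:1 @ bit 2 → (0x93>>2)&0x1 = 0x0
opcode:1 @ bit 1 → (0x93>>1)&0x1 = 0x1
addr_hi:1 @ bit 0 → (0x93>>0)&0x1 = 0x1
bank signed 2b, MSB=1: 2 - 4 = -2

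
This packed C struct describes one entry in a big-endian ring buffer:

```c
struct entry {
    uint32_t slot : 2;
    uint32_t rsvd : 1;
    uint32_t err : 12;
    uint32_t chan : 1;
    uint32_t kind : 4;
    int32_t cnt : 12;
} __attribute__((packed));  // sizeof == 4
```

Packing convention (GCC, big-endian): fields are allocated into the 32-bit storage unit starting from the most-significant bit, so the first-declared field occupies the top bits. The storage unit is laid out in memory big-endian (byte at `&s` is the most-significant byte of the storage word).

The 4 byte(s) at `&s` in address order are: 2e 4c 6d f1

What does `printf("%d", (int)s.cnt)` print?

-527

[0]=0x2e [1]=0x4c [2]=0x6d [3]=0xf1 (big-endian) → word 0x2e4c6df1
slot:2 @ bit 30 → (0x2e4c6df1>>30)&0x3 = 0x0
rsvd:1 @ bit 29 → (0x2e4c6df1>>29)&0x1 = 0x1
err:12 @ bit 17 → (0x2e4c6df1>>17)&0xfff = 0x726
chan:1 @ bit 16 → (0x2e4c6df1>>16)&0x1 = 0x0
kind:4 @ bit 12 → (0x2e4c6df1>>12)&0xf = 0x6
cnt:12 @ bit 0 → (0x2e4c6df1>>0)&0xfff = 0xdf1  ←
cnt signed 12b, MSB=1: 3569 - 4096 = -527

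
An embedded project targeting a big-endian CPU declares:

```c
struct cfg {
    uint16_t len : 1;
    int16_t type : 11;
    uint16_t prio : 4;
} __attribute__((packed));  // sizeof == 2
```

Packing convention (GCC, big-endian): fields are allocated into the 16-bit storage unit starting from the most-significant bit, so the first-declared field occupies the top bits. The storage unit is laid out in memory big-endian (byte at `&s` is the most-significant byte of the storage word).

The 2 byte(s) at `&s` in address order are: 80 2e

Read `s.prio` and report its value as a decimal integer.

14

[0]=0x80 [1]=0x2e (big-endian) → word 0x802e
len [15+:1] = (word>>15) & 0x1 = 1
type [4+:11] = (word>>4) & 0x7ff = 2
prio [0+:4] = (word>>0) & 0xf = 14  ←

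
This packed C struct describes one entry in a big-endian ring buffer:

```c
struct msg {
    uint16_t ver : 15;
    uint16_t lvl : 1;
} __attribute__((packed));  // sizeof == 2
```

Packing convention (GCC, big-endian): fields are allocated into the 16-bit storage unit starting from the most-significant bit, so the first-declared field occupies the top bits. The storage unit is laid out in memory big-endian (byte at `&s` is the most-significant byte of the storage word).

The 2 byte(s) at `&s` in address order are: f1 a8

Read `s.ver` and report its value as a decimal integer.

30932

[0]=0xf1 [1]=0xa8 (big-endian) → word 0xf1a8
ver:15 @ bit 1 → (0xf1a8>>1)&0x7fff = 0x78d4  ←
lvl:1 @ bit 0 → (0xf1a8>>0)&0x1 = 0x0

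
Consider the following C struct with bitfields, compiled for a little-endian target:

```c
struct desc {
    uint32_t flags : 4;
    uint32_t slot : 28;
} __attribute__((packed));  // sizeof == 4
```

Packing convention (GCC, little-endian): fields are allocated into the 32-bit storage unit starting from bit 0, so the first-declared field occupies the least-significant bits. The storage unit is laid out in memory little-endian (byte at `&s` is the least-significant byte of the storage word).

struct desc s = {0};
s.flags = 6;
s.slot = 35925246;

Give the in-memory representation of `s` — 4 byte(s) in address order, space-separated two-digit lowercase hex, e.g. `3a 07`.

e6 cf 42 22

flags:4 = 6 → 0x6 << 0 → word 0x00000006
slot:28 = 35925246 → 0x2242cfe << 4 → word 0x2242cfe6
word = 0x2242cfe6 → little-endian bytes:
  [0]=0xe6  [1]=0xcf  [2]=0x42  [3]=0x22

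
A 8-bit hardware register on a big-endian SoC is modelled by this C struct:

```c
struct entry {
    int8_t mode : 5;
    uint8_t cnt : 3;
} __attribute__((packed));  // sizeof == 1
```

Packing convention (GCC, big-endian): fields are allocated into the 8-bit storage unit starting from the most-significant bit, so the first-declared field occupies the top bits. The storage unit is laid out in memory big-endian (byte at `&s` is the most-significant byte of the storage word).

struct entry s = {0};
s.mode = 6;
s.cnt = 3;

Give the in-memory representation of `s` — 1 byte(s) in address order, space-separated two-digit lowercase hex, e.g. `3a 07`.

mode:5 = 6 → 0x6 << 3 → word 0x30
cnt:3 = 3 → 0x3 << 0 → word 0x33
word = 0x33 → big-endian bytes:
  [0]=0x33

33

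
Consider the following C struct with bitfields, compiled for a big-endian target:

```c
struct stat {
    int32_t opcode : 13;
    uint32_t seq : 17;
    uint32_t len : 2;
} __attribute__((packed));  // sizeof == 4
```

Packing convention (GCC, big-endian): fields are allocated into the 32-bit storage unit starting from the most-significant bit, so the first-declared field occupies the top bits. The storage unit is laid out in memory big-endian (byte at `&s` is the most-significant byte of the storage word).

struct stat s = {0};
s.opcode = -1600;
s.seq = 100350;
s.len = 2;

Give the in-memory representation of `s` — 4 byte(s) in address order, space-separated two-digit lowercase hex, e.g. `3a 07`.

ce 06 1f fa

[19+:13] opcode=-1600 & 0x1fff = 0x19c0; word=0xce000000
[2+:17] seq=100350 & 0x1ffff = 0x187fe; word=0xce061ff8
[0+:2] len=2 & 0x3 = 0x2; word=0xce061ffa
word = 0xce061ffa → big-endian bytes:
  [0]=0xce  [1]=0x06  [2]=0x1f  [3]=0xfa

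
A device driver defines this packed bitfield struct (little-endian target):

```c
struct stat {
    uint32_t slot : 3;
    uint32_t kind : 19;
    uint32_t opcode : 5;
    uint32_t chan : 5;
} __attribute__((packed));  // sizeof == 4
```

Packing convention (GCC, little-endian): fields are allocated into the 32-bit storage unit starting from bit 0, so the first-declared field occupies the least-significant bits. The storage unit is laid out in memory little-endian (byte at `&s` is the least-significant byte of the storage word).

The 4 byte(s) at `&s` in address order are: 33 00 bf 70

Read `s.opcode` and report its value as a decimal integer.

[0]=0x33 [1]=0x00 [2]=0xbf [3]=0x70 (little-endian) → word 0x70bf0033
slot:3 @ bit 0 → (0x70bf0033>>0)&0x7 = 0x3
kind:19 @ bit 3 → (0x70bf0033>>3)&0x7ffff = 0x7e006
opcode:5 @ bit 22 → (0x70bf0033>>22)&0x1f = 0x2  ←
chan:5 @ bit 27 → (0x70bf0033>>27)&0x1f = 0xe

2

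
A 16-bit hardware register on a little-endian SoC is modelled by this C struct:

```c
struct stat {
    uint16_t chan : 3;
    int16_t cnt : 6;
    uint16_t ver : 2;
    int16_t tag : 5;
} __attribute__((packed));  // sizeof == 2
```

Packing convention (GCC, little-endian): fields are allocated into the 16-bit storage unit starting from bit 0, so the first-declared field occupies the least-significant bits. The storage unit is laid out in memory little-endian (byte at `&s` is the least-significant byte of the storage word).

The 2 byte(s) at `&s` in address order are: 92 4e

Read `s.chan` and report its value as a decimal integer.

2

[0]=0x92 [1]=0x4e (little-endian) → word 0x4e92
chan [0+:3] = (word>>0) & 0x7 = 2  ←
cnt [3+:6] = (word>>3) & 0x3f = 18
ver [9+:2] = (word>>9) & 0x3 = 3
tag [11+:5] = (word>>11) & 0x1f = 9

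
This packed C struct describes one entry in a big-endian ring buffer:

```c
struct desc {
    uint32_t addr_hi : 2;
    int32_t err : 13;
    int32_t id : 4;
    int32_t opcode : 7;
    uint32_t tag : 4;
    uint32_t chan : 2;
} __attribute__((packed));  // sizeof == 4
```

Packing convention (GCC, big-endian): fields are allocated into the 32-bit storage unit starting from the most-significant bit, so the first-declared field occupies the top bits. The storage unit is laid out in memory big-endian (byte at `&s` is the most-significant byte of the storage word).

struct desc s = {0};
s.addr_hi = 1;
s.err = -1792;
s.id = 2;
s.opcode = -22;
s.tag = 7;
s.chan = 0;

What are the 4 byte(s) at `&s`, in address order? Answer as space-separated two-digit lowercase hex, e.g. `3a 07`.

addr_hi:2 = 1 → 0x1 << 30 → word 0x40000000
err:13 = -1792 → 0x1900 << 17 → word 0x72000000
id:4 = 2 → 0x2 << 13 → word 0x72004000
opcode:7 = -22 → 0x6a << 6 → word 0x72005a80
tag:4 = 7 → 0x7 << 2 → word 0x72005a9c
chan:2 = 0 → 0x0 << 0 → word 0x72005a9c
word = 0x72005a9c → big-endian bytes:
  [0]=0x72  [1]=0x00  [2]=0x5a  [3]=0x9c

72 00 5a 9c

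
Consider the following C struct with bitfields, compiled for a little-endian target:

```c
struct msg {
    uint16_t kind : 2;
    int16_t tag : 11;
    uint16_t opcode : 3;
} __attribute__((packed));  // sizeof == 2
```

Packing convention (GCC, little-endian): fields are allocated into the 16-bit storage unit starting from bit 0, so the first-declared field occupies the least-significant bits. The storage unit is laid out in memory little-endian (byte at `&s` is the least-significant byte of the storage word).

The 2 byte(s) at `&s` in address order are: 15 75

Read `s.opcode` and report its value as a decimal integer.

3

[0]=0x15 [1]=0x75 (little-endian) → word 0x7515
kind:2 @ bit 0 → (0x7515>>0)&0x3 = 0x1
tag:11 @ bit 2 → (0x7515>>2)&0x7ff = 0x545
opcode:3 @ bit 13 → (0x7515>>13)&0x7 = 0x3  ←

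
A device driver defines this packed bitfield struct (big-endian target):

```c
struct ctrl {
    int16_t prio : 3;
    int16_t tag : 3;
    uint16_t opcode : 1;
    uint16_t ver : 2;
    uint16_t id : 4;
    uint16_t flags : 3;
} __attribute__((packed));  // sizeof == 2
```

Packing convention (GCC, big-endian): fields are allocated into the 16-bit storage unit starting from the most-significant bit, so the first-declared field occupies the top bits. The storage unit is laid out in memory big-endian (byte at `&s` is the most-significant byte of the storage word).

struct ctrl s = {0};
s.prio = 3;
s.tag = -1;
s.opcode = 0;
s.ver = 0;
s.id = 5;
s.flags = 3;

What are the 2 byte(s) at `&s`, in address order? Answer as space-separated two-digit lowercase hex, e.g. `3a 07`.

prio (3b) val=3 bits=0x3 at bit 13: 0x6000
tag (3b) val=-1 bits=0x7 at bit 10: 0x7c00
opcode (1b) val=0 bits=0x0 at bit 9: 0x7c00
ver (2b) val=0 bits=0x0 at bit 7: 0x7c00
id (4b) val=5 bits=0x5 at bit 3: 0x7c28
flags (3b) val=3 bits=0x3 at bit 0: 0x7c2b
word = 0x7c2b → big-endian bytes:
  [0]=0x7c  [1]=0x2b

7c 2b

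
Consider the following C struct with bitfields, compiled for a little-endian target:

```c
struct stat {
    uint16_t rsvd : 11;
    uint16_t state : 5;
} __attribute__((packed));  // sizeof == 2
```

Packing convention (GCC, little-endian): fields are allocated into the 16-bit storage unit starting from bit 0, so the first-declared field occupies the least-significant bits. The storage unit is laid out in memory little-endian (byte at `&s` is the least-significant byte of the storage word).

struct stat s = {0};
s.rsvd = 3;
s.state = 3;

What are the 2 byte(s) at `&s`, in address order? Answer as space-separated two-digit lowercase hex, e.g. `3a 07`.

03 18

rsvd:11 = 3 → 0x3 << 0 → word 0x0003
state:5 = 3 → 0x3 << 11 → word 0x1803
word = 0x1803 → little-endian bytes:
  [0]=0x03  [1]=0x18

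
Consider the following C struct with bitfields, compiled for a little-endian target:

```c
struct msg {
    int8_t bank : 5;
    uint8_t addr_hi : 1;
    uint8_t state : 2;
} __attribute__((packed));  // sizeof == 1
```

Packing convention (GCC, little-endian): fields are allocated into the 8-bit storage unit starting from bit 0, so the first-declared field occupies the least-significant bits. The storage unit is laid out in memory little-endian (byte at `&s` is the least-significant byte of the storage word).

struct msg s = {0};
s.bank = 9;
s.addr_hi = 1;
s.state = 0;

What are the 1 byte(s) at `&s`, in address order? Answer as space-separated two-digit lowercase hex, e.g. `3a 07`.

bank (5b) val=9 bits=0x9 at bit 0: 0x09
addr_hi (1b) val=1 bits=0x1 at bit 5: 0x29
state (2b) val=0 bits=0x0 at bit 6: 0x29
word = 0x29 → little-endian bytes:
  [0]=0x29

29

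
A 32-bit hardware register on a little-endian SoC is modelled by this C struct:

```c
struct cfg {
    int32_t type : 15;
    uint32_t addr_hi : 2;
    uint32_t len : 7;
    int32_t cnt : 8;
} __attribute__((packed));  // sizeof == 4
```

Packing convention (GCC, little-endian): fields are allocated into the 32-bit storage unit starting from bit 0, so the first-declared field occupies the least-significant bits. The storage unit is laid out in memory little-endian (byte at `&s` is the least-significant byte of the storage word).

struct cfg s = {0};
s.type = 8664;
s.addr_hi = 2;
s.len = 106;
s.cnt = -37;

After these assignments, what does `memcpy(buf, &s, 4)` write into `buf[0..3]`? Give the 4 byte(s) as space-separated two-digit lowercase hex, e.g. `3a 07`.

[0+:15] type=8664 & 0x7fff = 0x21d8; word=0x000021d8
[15+:2] addr_hi=2 & 0x3 = 0x2; word=0x000121d8
[17+:7] len=106 & 0x7f = 0x6a; word=0x00d521d8
[24+:8] cnt=-37 & 0xff = 0xdb; word=0xdbd521d8
word = 0xdbd521d8 → little-endian bytes:
  [0]=0xd8  [1]=0x21  [2]=0xd5  [3]=0xdb

d8 21 d5 db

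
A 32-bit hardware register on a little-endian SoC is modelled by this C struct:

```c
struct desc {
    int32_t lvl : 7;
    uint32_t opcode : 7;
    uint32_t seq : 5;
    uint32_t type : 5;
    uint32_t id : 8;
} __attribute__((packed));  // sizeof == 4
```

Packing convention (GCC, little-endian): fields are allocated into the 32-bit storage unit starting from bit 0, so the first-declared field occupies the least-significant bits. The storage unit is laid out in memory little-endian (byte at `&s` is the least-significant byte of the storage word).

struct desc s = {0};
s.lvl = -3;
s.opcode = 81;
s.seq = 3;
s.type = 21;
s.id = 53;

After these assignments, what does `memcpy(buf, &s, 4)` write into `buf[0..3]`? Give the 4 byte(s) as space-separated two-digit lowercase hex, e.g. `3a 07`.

[0+:7] lvl=-3 & 0x7f = 0x7d; word=0x0000007d
[7+:7] opcode=81 & 0x7f = 0x51; word=0x000028fd
[14+:5] seq=3 & 0x1f = 0x3; word=0x0000e8fd
[19+:5] type=21 & 0x1f = 0x15; word=0x00a8e8fd
[24+:8] id=53 & 0xff = 0x35; word=0x35a8e8fd
word = 0x35a8e8fd → little-endian bytes:
  [0]=0xfd  [1]=0xe8  [2]=0xa8  [3]=0x35

fd e8 a8 35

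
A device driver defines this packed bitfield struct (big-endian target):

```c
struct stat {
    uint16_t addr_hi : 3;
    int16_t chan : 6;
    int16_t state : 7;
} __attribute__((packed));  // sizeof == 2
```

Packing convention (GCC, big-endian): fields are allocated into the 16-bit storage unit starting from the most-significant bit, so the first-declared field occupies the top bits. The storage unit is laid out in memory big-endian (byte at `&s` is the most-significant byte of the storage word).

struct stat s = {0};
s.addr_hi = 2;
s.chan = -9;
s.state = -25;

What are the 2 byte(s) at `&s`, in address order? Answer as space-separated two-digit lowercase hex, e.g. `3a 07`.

addr_hi:3 = 2 → 0x2 << 13 → word 0x4000
chan:6 = -9 → 0x37 << 7 → word 0x5b80
state:7 = -25 → 0x67 << 0 → word 0x5be7
word = 0x5be7 → big-endian bytes:
  [0]=0x5b  [1]=0xe7

5b e7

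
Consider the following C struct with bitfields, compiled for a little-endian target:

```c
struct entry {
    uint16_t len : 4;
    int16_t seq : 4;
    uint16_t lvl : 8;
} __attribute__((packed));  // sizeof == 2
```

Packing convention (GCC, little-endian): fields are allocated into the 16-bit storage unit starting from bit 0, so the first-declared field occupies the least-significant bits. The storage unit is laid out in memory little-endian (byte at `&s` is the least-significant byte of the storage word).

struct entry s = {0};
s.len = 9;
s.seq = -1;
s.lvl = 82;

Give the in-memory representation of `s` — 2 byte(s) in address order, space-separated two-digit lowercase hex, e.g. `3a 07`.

len (4b) val=9 bits=0x9 at bit 0: 0x0009
seq (4b) val=-1 bits=0xf at bit 4: 0x00f9
lvl (8b) val=82 bits=0x52 at bit 8: 0x52f9
word = 0x52f9 → little-endian bytes:
  [0]=0xf9  [1]=0x52

f9 52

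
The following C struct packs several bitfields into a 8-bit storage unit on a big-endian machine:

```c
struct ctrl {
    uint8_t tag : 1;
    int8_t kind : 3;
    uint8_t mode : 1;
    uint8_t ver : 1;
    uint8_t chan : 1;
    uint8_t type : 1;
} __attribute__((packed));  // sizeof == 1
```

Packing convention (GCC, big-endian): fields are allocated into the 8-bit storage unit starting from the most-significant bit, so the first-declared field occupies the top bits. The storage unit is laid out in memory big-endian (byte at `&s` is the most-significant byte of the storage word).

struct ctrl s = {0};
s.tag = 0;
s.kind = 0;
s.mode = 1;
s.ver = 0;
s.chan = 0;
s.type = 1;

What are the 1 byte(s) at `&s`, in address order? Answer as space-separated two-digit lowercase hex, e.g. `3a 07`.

tag:1 = 0 → 0x0 << 7 → word 0x00
kind:3 = 0 → 0x0 << 4 → word 0x00
mode:1 = 1 → 0x1 << 3 → word 0x08
ver:1 = 0 → 0x0 << 2 → word 0x08
chan:1 = 0 → 0x0 << 1 → word 0x08
type:1 = 1 → 0x1 << 0 → word 0x09
word = 0x09 → big-endian bytes:
  [0]=0x09

09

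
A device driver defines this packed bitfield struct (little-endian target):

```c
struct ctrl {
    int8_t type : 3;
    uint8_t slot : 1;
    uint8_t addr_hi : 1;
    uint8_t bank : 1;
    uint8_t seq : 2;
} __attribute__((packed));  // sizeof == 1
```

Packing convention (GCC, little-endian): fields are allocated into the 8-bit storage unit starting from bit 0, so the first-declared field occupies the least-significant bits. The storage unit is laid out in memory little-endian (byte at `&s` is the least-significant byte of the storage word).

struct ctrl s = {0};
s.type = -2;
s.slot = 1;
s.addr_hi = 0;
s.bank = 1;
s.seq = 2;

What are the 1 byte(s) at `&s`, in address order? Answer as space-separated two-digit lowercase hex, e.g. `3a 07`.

ae

type:3 = -2 → 0x6 << 0 → word 0x06
slot:1 = 1 → 0x1 << 3 → word 0x0e
addr_hi:1 = 0 → 0x0 << 4 → word 0x0e
bank:1 = 1 → 0x1 << 5 → word 0x2e
seq:2 = 2 → 0x2 << 6 → word 0xae
word = 0xae → little-endian bytes:
  [0]=0xae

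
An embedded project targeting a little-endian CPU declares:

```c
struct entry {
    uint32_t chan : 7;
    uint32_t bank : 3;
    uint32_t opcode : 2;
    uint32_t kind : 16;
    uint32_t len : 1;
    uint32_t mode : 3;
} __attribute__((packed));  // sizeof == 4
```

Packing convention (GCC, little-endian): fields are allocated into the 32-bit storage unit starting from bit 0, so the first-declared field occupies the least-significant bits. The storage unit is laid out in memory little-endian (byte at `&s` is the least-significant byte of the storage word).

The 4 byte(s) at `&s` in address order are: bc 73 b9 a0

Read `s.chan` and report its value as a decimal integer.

[0]=0xbc [1]=0x73 [2]=0xb9 [3]=0xa0 (little-endian) → word 0xa0b973bc
chan:7 @ bit 0 → (0xa0b973bc>>0)&0x7f = 0x3c  ←
bank:3 @ bit 7 → (0xa0b973bc>>7)&0x7 = 0x7
opcode:2 @ bit 10 → (0xa0b973bc>>10)&0x3 = 0x0
kind:16 @ bit 12 → (0xa0b973bc>>12)&0xffff = 0xb97
len:1 @ bit 28 → (0xa0b973bc>>28)&0x1 = 0x0
mode:3 @ bit 29 → (0xa0b973bc>>29)&0x7 = 0x5

60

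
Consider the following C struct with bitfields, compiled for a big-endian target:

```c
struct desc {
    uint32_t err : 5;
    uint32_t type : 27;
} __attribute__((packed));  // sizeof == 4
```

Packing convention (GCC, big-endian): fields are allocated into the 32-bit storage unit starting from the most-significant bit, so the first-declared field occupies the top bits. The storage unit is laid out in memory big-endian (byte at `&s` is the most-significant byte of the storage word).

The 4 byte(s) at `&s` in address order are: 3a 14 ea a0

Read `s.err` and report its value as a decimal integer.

[0]=0x3a [1]=0x14 [2]=0xea [3]=0xa0 (big-endian) → word 0x3a14eaa0
err:5 @ bit 27 → (0x3a14eaa0>>27)&0x1f = 0x7  ←
type:27 @ bit 0 → (0x3a14eaa0>>0)&0x7ffffff = 0x214eaa0

7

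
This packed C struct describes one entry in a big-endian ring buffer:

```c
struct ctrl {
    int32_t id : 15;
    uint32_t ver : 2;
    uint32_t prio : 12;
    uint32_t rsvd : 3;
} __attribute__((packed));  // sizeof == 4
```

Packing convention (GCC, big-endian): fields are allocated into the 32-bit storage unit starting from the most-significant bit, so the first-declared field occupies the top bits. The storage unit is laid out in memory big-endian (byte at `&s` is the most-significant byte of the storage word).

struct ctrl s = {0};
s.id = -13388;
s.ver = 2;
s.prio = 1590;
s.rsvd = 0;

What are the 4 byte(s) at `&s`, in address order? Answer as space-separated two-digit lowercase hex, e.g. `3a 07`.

97 69 31 b0

id (15b) val=-13388 bits=0x4bb4 at bit 17: 0x97680000
ver (2b) val=2 bits=0x2 at bit 15: 0x97690000
prio (12b) val=1590 bits=0x636 at bit 3: 0x976931b0
rsvd (3b) val=0 bits=0x0 at bit 0: 0x976931b0
word = 0x976931b0 → big-endian bytes:
  [0]=0x97  [1]=0x69  [2]=0x31  [3]=0xb0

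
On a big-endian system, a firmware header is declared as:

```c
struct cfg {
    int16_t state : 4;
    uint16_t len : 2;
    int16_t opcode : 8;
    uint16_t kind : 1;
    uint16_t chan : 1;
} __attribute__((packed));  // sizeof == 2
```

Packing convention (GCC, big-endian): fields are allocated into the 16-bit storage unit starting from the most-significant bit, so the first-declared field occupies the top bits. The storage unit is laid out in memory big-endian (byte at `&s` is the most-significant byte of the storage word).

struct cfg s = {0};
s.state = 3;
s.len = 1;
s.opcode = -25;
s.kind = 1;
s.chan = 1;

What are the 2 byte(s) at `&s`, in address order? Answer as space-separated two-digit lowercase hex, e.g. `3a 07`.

state:4 = 3 → 0x3 << 12 → word 0x3000
len:2 = 1 → 0x1 << 10 → word 0x3400
opcode:8 = -25 → 0xe7 << 2 → word 0x379c
kind:1 = 1 → 0x1 << 1 → word 0x379e
chan:1 = 1 → 0x1 << 0 → word 0x379f
word = 0x379f → big-endian bytes:
  [0]=0x37  [1]=0x9f

37 9f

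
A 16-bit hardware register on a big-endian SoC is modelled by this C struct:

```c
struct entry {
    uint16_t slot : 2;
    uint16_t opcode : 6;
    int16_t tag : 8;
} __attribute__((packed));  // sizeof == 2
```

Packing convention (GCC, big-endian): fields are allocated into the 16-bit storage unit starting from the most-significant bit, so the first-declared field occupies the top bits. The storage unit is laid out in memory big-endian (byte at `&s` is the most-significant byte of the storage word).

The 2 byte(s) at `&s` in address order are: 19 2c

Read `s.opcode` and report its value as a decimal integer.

25

[0]=0x19 [1]=0x2c (big-endian) → word 0x192c
slot [14+:2] = (word>>14) & 0x3 = 0
opcode [8+:6] = (word>>8) & 0x3f = 25  ←
tag [0+:8] = (word>>0) & 0xff = 44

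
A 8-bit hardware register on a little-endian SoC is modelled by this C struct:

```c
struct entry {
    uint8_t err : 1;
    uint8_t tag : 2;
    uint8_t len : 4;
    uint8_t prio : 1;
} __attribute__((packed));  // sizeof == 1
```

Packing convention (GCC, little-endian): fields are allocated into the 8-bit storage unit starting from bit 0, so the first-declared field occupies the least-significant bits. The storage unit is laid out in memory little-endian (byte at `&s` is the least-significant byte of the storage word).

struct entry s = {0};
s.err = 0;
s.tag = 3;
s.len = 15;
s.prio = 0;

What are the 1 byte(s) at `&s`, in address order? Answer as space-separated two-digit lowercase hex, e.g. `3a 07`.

7e

err:1 = 0 → 0x0 << 0 → word 0x00
tag:2 = 3 → 0x3 << 1 → word 0x06
len:4 = 15 → 0xf << 3 → word 0x7e
prio:1 = 0 → 0x0 << 7 → word 0x7e
word = 0x7e → little-endian bytes:
  [0]=0x7e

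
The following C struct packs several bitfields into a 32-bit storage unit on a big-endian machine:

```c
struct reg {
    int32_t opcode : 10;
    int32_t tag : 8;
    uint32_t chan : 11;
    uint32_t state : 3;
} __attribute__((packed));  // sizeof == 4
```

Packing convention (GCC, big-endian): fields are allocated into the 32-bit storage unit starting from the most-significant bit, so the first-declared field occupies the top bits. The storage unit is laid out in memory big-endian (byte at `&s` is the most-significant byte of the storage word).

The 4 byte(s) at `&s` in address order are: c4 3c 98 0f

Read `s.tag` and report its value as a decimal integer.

-14

[0]=0xc4 [1]=0x3c [2]=0x98 [3]=0x0f (big-endian) → word 0xc43c980f
opcode:10 @ bit 22 → (0xc43c980f>>22)&0x3ff = 0x310
tag:8 @ bit 14 → (0xc43c980f>>14)&0xff = 0xf2  ←
chan:11 @ bit 3 → (0xc43c980f>>3)&0x7ff = 0x301
state:3 @ bit 0 → (0xc43c980f>>0)&0x7 = 0x7
tag signed 8b, MSB=1: 242 - 256 = -14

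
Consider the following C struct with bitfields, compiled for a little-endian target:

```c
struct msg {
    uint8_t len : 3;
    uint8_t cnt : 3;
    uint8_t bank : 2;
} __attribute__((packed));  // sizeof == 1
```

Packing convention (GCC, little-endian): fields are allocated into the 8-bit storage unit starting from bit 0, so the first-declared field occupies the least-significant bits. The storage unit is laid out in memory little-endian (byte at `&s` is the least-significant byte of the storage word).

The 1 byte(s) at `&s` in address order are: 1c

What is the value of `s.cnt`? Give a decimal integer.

3

[0]=0x1c (little-endian) → word 0x1c
len [0+:3] = (word>>0) & 0x7 = 4
cnt [3+:3] = (word>>3) & 0x7 = 3  ←
bank [6+:2] = (word>>6) & 0x3 = 0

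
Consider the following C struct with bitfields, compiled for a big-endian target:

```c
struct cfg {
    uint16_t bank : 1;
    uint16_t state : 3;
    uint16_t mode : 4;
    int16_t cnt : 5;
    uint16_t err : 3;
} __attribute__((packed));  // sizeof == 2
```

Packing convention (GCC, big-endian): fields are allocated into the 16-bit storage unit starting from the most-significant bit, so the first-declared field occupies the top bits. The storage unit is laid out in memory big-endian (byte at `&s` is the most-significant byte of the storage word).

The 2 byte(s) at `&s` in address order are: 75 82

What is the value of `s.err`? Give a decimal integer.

2

[0]=0x75 [1]=0x82 (big-endian) → word 0x7582
bank [15+:1] = (word>>15) & 0x1 = 0
state [12+:3] = (word>>12) & 0x7 = 7
mode [8+:4] = (word>>8) & 0xf = 5
cnt [3+:5] = (word>>3) & 0x1f = 16
err [0+:3] = (word>>0) & 0x7 = 2  ←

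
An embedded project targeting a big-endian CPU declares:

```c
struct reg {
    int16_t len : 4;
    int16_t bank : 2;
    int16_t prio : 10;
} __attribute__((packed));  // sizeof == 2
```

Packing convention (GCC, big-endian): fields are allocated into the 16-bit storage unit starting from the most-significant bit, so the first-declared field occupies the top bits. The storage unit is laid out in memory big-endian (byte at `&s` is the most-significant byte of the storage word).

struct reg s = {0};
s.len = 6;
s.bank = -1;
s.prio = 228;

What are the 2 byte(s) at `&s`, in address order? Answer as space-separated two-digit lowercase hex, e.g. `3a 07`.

len:4 = 6 → 0x6 << 12 → word 0x6000
bank:2 = -1 → 0x3 << 10 → word 0x6c00
prio:10 = 228 → 0xe4 << 0 → word 0x6ce4
word = 0x6ce4 → big-endian bytes:
  [0]=0x6c  [1]=0xe4

6c e4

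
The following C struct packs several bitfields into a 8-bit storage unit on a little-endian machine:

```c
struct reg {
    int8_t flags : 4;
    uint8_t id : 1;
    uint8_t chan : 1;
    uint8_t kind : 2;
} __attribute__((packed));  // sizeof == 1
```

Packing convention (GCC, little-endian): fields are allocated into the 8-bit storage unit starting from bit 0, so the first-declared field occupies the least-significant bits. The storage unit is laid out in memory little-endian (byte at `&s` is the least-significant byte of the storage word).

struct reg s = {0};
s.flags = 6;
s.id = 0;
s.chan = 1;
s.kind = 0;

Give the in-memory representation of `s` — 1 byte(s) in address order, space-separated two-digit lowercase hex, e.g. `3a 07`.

flags:4 = 6 → 0x6 << 0 → word 0x06
id:1 = 0 → 0x0 << 4 → word 0x06
chan:1 = 1 → 0x1 << 5 → word 0x26
kind:2 = 0 → 0x0 << 6 → word 0x26
word = 0x26 → little-endian bytes:
  [0]=0x26

26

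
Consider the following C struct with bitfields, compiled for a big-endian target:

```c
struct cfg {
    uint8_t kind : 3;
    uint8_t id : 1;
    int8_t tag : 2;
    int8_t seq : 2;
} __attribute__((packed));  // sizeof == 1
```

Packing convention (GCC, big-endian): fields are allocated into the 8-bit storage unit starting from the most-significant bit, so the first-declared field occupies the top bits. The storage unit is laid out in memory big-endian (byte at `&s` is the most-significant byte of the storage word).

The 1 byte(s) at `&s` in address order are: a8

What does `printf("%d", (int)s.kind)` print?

[0]=0xa8 (big-endian) → word 0xa8
kind [5+:3] = (word>>5) & 0x7 = 5  ←
id [4+:1] = (word>>4) & 0x1 = 0
tag [2+:2] = (word>>2) & 0x3 = 2
seq [0+:2] = (word>>0) & 0x3 = 0

5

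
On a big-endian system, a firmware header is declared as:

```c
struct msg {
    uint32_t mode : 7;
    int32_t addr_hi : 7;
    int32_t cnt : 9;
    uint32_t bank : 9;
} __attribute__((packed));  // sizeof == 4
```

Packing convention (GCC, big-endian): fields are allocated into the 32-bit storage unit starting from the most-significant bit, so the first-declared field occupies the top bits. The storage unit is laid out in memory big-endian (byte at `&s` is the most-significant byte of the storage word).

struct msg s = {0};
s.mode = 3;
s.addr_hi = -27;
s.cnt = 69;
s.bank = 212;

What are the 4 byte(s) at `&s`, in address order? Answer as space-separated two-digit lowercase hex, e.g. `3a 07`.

07 94 8a d4

mode (7b) val=3 bits=0x3 at bit 25: 0x06000000
addr_hi (7b) val=-27 bits=0x65 at bit 18: 0x07940000
cnt (9b) val=69 bits=0x45 at bit 9: 0x07948a00
bank (9b) val=212 bits=0xd4 at bit 0: 0x07948ad4
word = 0x07948ad4 → big-endian bytes:
  [0]=0x07  [1]=0x94  [2]=0x8a  [3]=0xd4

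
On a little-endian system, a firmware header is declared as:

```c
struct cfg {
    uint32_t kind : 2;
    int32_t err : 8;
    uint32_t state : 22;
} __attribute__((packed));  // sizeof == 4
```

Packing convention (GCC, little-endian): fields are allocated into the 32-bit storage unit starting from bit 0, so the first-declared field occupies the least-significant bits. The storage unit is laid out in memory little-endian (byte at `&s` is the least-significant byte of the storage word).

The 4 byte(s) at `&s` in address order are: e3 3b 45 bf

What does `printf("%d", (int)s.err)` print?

-8

[0]=0xe3 [1]=0x3b [2]=0x45 [3]=0xbf (little-endian) → word 0xbf453be3
kind [0+:2] = (word>>0) & 0x3 = 3
err [2+:8] = (word>>2) & 0xff = 248  ←
state [10+:22] = (word>>10) & 0x3fffff = 3133774
err signed 8b, MSB=1: 248 - 256 = -8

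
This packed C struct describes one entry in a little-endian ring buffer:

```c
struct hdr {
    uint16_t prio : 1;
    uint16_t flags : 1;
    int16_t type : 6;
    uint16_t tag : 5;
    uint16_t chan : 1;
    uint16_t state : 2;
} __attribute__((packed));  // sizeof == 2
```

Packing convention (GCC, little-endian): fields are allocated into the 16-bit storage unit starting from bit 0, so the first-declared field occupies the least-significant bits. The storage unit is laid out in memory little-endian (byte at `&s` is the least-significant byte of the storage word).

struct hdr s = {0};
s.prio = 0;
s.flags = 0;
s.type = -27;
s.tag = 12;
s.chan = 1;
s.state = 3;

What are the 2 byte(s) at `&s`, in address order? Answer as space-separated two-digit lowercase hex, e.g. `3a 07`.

94 ec

prio:1 = 0 → 0x0 << 0 → word 0x0000
flags:1 = 0 → 0x0 << 1 → word 0x0000
type:6 = -27 → 0x25 << 2 → word 0x0094
tag:5 = 12 → 0xc << 8 → word 0x0c94
chan:1 = 1 → 0x1 << 13 → word 0x2c94
state:2 = 3 → 0x3 << 14 → word 0xec94
word = 0xec94 → little-endian bytes:
  [0]=0x94  [1]=0xec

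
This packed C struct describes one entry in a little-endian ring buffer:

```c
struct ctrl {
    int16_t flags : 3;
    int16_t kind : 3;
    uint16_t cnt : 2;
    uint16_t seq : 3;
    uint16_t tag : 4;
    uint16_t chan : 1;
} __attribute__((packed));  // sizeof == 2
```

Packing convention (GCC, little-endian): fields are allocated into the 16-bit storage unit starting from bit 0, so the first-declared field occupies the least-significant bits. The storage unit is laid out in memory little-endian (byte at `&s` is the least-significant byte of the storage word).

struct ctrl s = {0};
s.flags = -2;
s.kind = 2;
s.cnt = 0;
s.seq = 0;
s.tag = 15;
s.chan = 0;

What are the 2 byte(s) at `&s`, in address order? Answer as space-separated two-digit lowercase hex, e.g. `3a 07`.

flags (3b) val=-2 bits=0x6 at bit 0: 0x0006
kind (3b) val=2 bits=0x2 at bit 3: 0x0016
cnt (2b) val=0 bits=0x0 at bit 6: 0x0016
seq (3b) val=0 bits=0x0 at bit 8: 0x0016
tag (4b) val=15 bits=0xf at bit 11: 0x7816
chan (1b) val=0 bits=0x0 at bit 15: 0x7816
word = 0x7816 → little-endian bytes:
  [0]=0x16  [1]=0x78

16 78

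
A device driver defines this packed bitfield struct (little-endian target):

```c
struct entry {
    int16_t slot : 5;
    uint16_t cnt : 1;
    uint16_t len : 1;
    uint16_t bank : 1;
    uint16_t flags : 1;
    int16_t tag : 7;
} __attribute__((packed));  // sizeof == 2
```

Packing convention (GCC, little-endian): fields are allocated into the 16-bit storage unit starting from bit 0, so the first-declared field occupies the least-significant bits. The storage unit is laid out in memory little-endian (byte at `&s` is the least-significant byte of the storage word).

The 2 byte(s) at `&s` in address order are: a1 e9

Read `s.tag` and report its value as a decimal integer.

-12

[0]=0xa1 [1]=0xe9 (little-endian) → word 0xe9a1
slot:5 @ bit 0 → (0xe9a1>>0)&0x1f = 0x1
cnt:1 @ bit 5 → (0xe9a1>>5)&0x1 = 0x1
len:1 @ bit 6 → (0xe9a1>>6)&0x1 = 0x0
bank:1 @ bit 7 → (0xe9a1>>7)&0x1 = 0x1
flags:1 @ bit 8 → (0xe9a1>>8)&0x1 = 0x1
tag:7 @ bit 9 → (0xe9a1>>9)&0x7f = 0x74  ←
tag signed 7b, MSB=1: 116 - 128 = -12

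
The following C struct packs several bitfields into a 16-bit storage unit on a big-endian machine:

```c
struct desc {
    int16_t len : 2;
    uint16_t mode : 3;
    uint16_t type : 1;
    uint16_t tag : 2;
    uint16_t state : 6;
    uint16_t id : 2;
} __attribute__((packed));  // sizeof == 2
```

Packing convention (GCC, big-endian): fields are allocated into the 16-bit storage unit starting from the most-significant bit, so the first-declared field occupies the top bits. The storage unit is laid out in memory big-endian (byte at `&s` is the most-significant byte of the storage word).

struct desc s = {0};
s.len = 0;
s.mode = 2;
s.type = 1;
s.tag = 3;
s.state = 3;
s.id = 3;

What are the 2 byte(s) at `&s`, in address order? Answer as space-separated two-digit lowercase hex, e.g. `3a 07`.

17 0f

len (2b) val=0 bits=0x0 at bit 14: 0x0000
mode (3b) val=2 bits=0x2 at bit 11: 0x1000
type (1b) val=1 bits=0x1 at bit 10: 0x1400
tag (2b) val=3 bits=0x3 at bit 8: 0x1700
state (6b) val=3 bits=0x3 at bit 2: 0x170c
id (2b) val=3 bits=0x3 at bit 0: 0x170f
word = 0x170f → big-endian bytes:
  [0]=0x17  [1]=0x0f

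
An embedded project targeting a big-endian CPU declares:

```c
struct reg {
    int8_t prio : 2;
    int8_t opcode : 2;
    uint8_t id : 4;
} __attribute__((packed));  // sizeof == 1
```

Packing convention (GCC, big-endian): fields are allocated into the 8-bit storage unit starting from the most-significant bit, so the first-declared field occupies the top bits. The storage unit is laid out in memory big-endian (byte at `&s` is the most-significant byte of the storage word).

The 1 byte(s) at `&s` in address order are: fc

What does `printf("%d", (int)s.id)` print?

12

[0]=0xfc (big-endian) → word 0xfc
prio:2 @ bit 6 → (0xfc>>6)&0x3 = 0x3
opcode:2 @ bit 4 → (0xfc>>4)&0x3 = 0x3
id:4 @ bit 0 → (0xfc>>0)&0xf = 0xc  ←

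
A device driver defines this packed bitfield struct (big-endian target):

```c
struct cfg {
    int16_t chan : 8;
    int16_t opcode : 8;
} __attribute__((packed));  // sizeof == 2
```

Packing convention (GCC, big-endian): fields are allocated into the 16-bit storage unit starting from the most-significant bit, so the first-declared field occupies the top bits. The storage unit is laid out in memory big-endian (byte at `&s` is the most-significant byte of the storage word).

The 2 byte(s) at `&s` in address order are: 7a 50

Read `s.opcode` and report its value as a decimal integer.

80

[0]=0x7a [1]=0x50 (big-endian) → word 0x7a50
chan:8 @ bit 8 → (0x7a50>>8)&0xff = 0x7a
opcode:8 @ bit 0 → (0x7a50>>0)&0xff = 0x50  ←
opcode signed 8b, MSB=0: value = 80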